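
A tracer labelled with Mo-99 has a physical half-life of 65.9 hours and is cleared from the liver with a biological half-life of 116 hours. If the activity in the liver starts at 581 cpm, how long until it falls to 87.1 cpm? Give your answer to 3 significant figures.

115 hours

1/t_eff = 1/t_phys + 1/t_biol = 1/65.9 + 1/116 = 0.023795 per hour.
t_eff = 65.9 × 116 / (65.9 + 116) ≈ 42.025 hours.
n = log₂(581/87.1) ≈ 2.7378; t = 2.7378 × 42.025 ≈ 115.06 hours.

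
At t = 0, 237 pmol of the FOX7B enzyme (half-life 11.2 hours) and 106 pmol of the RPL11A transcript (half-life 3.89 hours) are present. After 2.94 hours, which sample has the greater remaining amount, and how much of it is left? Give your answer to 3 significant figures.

FOX7B enzyme: 237 × (1/2)^0.2625 ≈ 197.57 pmol.
RPL11A transcript: 106 × (1/2)^0.75578 ≈ 62.776 pmol.
FOX7B enzyme has more remaining, at ≈ 197.57 pmol.

FOX7B enzyme, 198 pmol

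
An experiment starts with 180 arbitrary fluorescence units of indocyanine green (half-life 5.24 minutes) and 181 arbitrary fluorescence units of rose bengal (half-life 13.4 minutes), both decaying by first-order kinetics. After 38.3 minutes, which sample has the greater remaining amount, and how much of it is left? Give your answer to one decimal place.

rose bengal, 25.0 arbitrary fluorescence units

indocyanine green: 180 × (1/2)^7.3092 ≈ 1.135 arbitrary fluorescence units.
rose bengal: 181 × (1/2)^2.8582 ≈ 24.962 arbitrary fluorescence units.
Rose bengal has more remaining, at ≈ 24.962 arbitrary fluorescence units.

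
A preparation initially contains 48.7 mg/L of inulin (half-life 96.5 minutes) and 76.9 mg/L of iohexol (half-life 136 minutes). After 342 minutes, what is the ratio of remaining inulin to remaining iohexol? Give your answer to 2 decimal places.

0.31

inulin: 48.7 × (1/2)^(342/96.5) = 48.7 × (1/2)^3.544 ≈ 4.1751 mg/L.
iohexol: 76.9 × (1/2)^(342/136) = 76.9 × (1/2)^2.5147 ≈ 13.456 mg/L.
Ratio ≈ 4.1751 / 13.456 ≈ 0.31027.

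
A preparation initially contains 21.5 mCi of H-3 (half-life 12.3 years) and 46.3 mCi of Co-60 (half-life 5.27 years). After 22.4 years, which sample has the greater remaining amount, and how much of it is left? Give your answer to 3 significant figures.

H-3: 21.5 × (1/2)^1.8211 ≈ 6.0844 mCi.
Co-60: 46.3 × (1/2)^4.2505 ≈ 2.4325 mCi.
H-3 has more remaining, at ≈ 6.0844 mCi.

H-3, 6.08 mCi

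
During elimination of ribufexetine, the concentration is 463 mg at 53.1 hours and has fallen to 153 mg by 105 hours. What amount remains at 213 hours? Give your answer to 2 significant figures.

Over Δt = 105 − 53.1 = 51.9 hours, the level fell by a factor of 463/153 ≈ 3.0261.
n = log₂(3.0261) ≈ 1.5975 half-lives, so t½ = 51.9/1.5975 ≈ 32.489 hours.
From t = 105 to t = 213: 153 × (1/2)^((213−105)/32.489) ≈ 15.276 mg.

15 mg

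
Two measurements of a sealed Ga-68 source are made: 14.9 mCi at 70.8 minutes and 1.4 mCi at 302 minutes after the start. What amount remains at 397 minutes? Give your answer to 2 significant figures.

0.53 mCi

Over Δt = 302 − 70.8 = 231.2 minutes, the level fell by a factor of 14.9/1.4 ≈ 10.643.
n = log₂(10.643) ≈ 3.4118 half-lives, so t½ = 231.2/3.4118 ≈ 67.765 minutes.
From t = 302 to t = 397: 1.4 × (1/2)^((397−302)/67.765) ≈ 0.5298 mCi.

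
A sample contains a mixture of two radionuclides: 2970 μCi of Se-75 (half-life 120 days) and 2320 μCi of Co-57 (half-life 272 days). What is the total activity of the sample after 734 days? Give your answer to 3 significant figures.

Se-75: 2970 × (1/2)^(734/120) = 2970 × (1/2)^6.1167 ≈ 42.801 μCi.
Co-57: 2320 × (1/2)^(734/272) = 2320 × (1/2)^2.6985 ≈ 357.4 μCi.
Total = 42.801 + 357.4 ≈ 400.2 μCi.

400 μCi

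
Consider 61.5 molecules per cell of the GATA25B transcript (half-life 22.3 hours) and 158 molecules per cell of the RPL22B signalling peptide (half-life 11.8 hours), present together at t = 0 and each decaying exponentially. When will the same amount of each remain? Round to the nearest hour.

34 hours

Set 61.5·(1/2)^(t/22.3) = 158·(1/2)^(t/11.8).
Taking log₂: log₂(61.5/158) = t·(1/22.3 − 1/11.8).
log₂(0.38924) = -1.3613; 1/22.3 − 1/11.8 = -0.039903.
t = -1.3613 / -0.039903 ≈ 34.115 hours.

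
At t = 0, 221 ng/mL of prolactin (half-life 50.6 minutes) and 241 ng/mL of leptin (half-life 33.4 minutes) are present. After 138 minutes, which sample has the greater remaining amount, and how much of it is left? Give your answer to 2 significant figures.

prolactin, 33 ng/mL

prolactin: 221 × (1/2)^2.7273 ≈ 33.373 ng/mL.
leptin: 241 × (1/2)^4.1317 ≈ 13.748 ng/mL.
Prolactin has more remaining, at ≈ 33.373 ng/mL.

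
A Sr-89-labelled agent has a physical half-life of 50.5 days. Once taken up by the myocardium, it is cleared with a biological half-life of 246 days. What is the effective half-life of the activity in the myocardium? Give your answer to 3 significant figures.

1/t_eff = 1/t_phys + 1/t_biol = 1/50.5 + 1/246 = 0.023867 per day.
t_eff = 50.5 × 246 / (50.5 + 246) ≈ 41.899 days.

41.9 days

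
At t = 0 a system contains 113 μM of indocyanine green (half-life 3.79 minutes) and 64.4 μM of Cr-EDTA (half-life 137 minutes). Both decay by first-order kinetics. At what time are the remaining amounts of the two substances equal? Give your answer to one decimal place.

3.2 minutes

Set 113·(1/2)^(t/3.79) = 64.4·(1/2)^(t/137).
Taking log₂: log₂(113/64.4) = t·(1/3.79 − 1/137).
log₂(1.7547) = 0.81119; 1/3.79 − 1/137 = 0.25655.
t = 0.81119 / 0.25655 ≈ 3.1619 minutes.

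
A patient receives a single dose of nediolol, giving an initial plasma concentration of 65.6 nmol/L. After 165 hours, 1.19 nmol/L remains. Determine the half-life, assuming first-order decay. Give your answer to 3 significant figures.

A/A₀ = 1.19/65.6 ≈ 0.01814.
n = log₂(55.126) ≈ 5.7847 half-lives elapsed in 165 hours.
t½ = 165/5.7847 ≈ 28.524 hours.

28.5 hours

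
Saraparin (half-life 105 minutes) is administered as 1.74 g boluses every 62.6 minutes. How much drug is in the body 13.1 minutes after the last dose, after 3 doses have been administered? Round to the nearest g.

The 3 doses were given 138.3, 75.7, 13.1 minutes ago.
Total = 1.74·(1/2)^(138.3/105) + 1.74·(1/2)^(75.7/105) + 1.74·(1/2)^(13.1/105)
      = 0.69831 + 1.0557 + 1.5959 ≈ 3.3498 g.

3 g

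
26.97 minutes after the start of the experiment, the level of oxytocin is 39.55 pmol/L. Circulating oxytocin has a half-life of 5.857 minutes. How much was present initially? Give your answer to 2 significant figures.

960 pmol/L

Number of half-lives elapsed: n = 26.97/5.857 ≈ 4.6047.
A₀ = A × 2^n = 39.55 × 2^4.6047 = 39.55 × 24.331 ≈ 962.31 pmol/L.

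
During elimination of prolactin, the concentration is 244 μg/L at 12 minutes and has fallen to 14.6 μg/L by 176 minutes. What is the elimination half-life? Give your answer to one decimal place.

Over Δt = 176 − 12 = 164 minutes, the level fell by a factor of 244/14.6 ≈ 16.712.
n = log₂(16.712) ≈ 4.0628 half-lives, so t½ = 164/4.0628 ≈ 40.366 minutes.

40.4 minutes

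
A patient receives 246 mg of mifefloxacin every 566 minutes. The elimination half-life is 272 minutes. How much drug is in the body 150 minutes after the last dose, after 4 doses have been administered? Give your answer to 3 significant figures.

The 4 doses were given 1848, 1282, 716, 150 minutes ago.
Total = 246·(1/2)^(1848/272) + 246·(1/2)^(1282/272) + 246·(1/2)^(716/272) + 246·(1/2)^(150/272)
      = 2.2167 + 9.378 + 39.675 + 167.85 ≈ 219.12 mg.

219 mg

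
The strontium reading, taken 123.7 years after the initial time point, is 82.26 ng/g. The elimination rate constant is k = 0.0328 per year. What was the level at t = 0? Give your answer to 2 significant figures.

t½ = ln 2 / k = 0.69315 / 0.0328 ≈ 21.133 years.
Number of half-lives elapsed: n = 123.7/21.133 ≈ 5.8535.
A₀ = A × 2^n = 82.26 × 2^5.8535 = 82.26 × 57.821 ≈ 4756.4 ng/g.

4800 ng/g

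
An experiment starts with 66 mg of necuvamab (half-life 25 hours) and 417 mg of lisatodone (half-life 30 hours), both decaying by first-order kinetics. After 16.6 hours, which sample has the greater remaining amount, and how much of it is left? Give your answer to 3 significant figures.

necuvamab: 66 × (1/2)^0.664 ≈ 41.654 mg.
lisatodone: 417 × (1/2)^0.55333 ≈ 284.16 mg.
Lisatodone has more remaining, at ≈ 284.16 mg.

lisatodone, 284 mg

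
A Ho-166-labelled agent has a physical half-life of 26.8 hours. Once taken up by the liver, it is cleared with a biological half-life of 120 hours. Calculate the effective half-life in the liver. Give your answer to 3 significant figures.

21.9 hours

1/t_eff = 1/t_phys + 1/t_biol = 1/26.8 + 1/120 = 0.045647 per hour.
t_eff = 26.8 × 120 / (26.8 + 120) ≈ 21.907 hours.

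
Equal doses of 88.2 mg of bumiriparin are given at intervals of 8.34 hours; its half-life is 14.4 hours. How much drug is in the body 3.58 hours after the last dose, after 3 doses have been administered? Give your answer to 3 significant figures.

The 3 doses were given 20.26, 11.92, 3.58 hours ago.
Total = 88.2·(1/2)^(20.26/14.4) + 88.2·(1/2)^(11.92/14.4) + 88.2·(1/2)^(3.58/14.4)
      = 33.261 + 49.692 + 74.238 ≈ 157.19 mg.

157 mg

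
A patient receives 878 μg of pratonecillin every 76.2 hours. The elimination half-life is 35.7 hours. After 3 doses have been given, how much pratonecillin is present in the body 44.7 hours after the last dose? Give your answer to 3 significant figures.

472 μg

The 3 doses were given 197.1, 120.9, 44.7 hours ago.
Total = 878·(1/2)^(197.1/35.7) + 878·(1/2)^(120.9/35.7) + 878·(1/2)^(44.7/35.7)
      = 19.121 + 83.954 + 368.62 ≈ 471.69 μg.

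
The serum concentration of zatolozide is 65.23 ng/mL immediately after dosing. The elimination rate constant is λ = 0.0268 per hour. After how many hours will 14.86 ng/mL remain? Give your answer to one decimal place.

55.2 hours

t½ = ln 2 / λ = 0.69315 / 0.0268 ≈ 25.864 hours.
Fraction remaining = 14.86/65.23 ≈ 0.22781.
n = log₂(65.23/14.86) = ln(4.3896)/ln 2 ≈ 2.1341 half-lives.
t = n × t½ = 2.1341 × 25.864 ≈ 55.196 hours.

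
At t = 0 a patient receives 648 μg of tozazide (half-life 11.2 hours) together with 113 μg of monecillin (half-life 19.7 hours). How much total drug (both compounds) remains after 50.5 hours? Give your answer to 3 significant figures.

47.6 μg

tozazide: 648 × (1/2)^(50.5/11.2) = 648 × (1/2)^4.5089 ≈ 28.461 μg.
monecillin: 113 × (1/2)^(50.5/19.7) = 113 × (1/2)^2.5635 ≈ 19.116 μg.
Total = 28.461 + 19.116 ≈ 47.577 μg.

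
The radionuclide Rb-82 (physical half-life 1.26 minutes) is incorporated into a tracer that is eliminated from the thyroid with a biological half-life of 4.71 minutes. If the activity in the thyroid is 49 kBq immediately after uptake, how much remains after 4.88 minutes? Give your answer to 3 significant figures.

1/t_eff = 1/t_phys + 1/t_biol = 1/1.26 + 1/4.71 = 1.006 per minute.
t_eff = 1.26 × 4.71 / (1.26 + 4.71) ≈ 0.99407 minutes.
Remaining = 49 × (1/2)^(4.88/0.99407) = 49 × (1/2)^4.9091 ≈ 1.6308 kBq.

1.63 kBq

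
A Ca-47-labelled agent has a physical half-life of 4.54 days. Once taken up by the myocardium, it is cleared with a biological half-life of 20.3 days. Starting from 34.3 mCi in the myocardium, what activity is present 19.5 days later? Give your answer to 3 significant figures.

1/t_eff = 1/t_phys + 1/t_biol = 1/4.54 + 1/20.3 = 0.26953 per day.
t_eff = 4.54 × 20.3 / (4.54 + 20.3) ≈ 3.7102 days.
Remaining = 34.3 × (1/2)^(19.5/3.7102) = 34.3 × (1/2)^5.2557 ≈ 0.89775 mCi.

0.898 mCi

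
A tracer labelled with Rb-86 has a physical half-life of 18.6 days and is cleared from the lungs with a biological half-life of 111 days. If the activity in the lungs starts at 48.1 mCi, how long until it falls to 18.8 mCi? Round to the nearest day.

1/t_eff = 1/t_phys + 1/t_biol = 1/18.6 + 1/111 = 0.062772 per day.
t_eff = 18.6 × 111 / (18.6 + 111) ≈ 15.931 days.
n = log₂(48.1/18.8) ≈ 1.3553; t = 1.3553 × 15.931 ≈ 21.591 days.

22 days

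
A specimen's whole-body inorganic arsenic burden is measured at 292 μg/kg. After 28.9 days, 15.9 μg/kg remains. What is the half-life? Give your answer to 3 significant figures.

A/A₀ = 15.9/292 ≈ 0.054452.
n = log₂(18.365) ≈ 4.1989 half-lives elapsed in 28.9 days.
t½ = 28.9/4.1989 ≈ 6.8828 days.

6.88 days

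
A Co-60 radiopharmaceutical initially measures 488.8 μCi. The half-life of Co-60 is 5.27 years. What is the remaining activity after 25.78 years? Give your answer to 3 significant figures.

16.5 μCi

Number of half-lives: n = 25.78/5.27 ≈ 4.8918.
Remaining = 488.8 × (1/2)^4.8918 = 488.8 × 0.033683 ≈ 16.464 μCi.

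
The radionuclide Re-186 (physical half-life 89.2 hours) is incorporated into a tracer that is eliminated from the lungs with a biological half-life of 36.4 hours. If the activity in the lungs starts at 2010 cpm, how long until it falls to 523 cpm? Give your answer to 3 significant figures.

1/t_eff = 1/t_phys + 1/t_biol = 1/89.2 + 1/36.4 = 0.038683 per hour.
t_eff = 89.2 × 36.4 / (89.2 + 36.4) ≈ 25.851 hours.
n = log₂(2010/523) ≈ 1.9423; t = 1.9423 × 25.851 ≈ 50.211 hours.

50.2 hours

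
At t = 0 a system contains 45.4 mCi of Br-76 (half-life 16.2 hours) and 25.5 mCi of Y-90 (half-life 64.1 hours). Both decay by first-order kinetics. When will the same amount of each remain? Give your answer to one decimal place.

Set 45.4·(1/2)^(t/16.2) = 25.5·(1/2)^(t/64.1).
Taking log₂: log₂(45.4/25.5) = t·(1/16.2 − 1/64.1).
log₂(1.7804) = 0.8322; 1/16.2 − 1/64.1 = 0.046128.
t = 0.8322 / 0.046128 ≈ 18.041 hours.

18.0 hours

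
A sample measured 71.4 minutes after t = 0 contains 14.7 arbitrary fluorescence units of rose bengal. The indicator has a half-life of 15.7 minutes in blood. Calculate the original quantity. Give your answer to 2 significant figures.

Number of half-lives elapsed: n = 71.4/15.7 ≈ 4.5478.
A₀ = A × 2^n = 14.7 × 2^4.5478 = 14.7 × 23.389 ≈ 343.82 arbitrary fluorescence units.

340 arbitrary fluorescence units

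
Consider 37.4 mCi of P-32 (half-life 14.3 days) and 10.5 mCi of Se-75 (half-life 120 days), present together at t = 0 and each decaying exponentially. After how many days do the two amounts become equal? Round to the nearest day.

30 days

Set 37.4·(1/2)^(t/14.3) = 10.5·(1/2)^(t/120).
Taking log₂: log₂(37.4/10.5) = t·(1/14.3 − 1/120).
log₂(3.5619) = 1.8326; 1/14.3 − 1/120 = 0.061597.
t = 1.8326 / 0.061597 ≈ 29.752 days.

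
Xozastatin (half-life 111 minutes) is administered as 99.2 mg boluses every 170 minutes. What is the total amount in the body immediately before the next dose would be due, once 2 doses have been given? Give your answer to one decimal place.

46.2 mg

The 2 doses were given 340, 170 minutes ago.
Total = 99.2·(1/2)^(340/111) + 99.2·(1/2)^(170/111)
      = 11.87 + 34.314 ≈ 46.184 mg.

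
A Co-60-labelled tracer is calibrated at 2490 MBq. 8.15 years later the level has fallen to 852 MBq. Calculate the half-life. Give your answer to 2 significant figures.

5.3 years

A/A₀ = 852/2490 ≈ 0.34217.
n = log₂(2.9225) ≈ 1.5472 half-lives elapsed in 8.15 years.
t½ = 8.15/1.5472 ≈ 5.2675 years.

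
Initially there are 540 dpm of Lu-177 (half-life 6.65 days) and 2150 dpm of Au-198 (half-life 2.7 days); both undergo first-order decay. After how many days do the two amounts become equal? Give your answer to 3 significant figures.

9.06 days

Set 540·(1/2)^(t/6.65) = 2150·(1/2)^(t/2.7).
Taking log₂: log₂(540/2150) = t·(1/6.65 − 1/2.7).
log₂(0.25116) = -1.9933; 1/6.65 − 1/2.7 = -0.21999.
t = -1.9933 / -0.21999 ≈ 9.0607 days.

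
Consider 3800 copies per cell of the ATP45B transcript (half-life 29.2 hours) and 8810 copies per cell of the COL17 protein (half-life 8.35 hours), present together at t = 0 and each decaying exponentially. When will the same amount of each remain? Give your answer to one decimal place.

14.2 hours

Set 3800·(1/2)^(t/29.2) = 8810·(1/2)^(t/8.35).
Taking log₂: log₂(3800/8810) = t·(1/29.2 − 1/8.35).
log₂(0.43133) = -1.2131; 1/29.2 − 1/8.35 = -0.085514.
t = -1.2131 / -0.085514 ≈ 14.186 hours.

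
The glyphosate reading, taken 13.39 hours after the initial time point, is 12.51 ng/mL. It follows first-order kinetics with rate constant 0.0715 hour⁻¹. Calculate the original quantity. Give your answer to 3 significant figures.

32.6 ng/mL

t½ = ln 2 / k = 0.69315 / 0.0715 ≈ 9.6944 hours.
Number of half-lives elapsed: n = 13.39/9.6944 ≈ 1.3812.
A₀ = A × 2^n = 12.51 × 2^1.3812 = 12.51 × 2.6049 ≈ 32.587 ng/mL.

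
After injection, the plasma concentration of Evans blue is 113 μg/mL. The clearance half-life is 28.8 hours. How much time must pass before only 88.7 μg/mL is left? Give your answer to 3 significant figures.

10.1 hours

Fraction remaining = 88.7/113 ≈ 0.78496.
n = log₂(113/88.7) = ln(1.274)/ln 2 ≈ 0.34932 half-lives.
t = n × t½ = 0.34932 × 28.8 ≈ 10.06 hours.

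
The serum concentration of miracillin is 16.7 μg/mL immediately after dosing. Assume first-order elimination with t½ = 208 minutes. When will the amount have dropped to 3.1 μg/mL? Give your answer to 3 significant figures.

Fraction remaining = 3.1/16.7 ≈ 0.18563.
n = log₂(16.7/3.1) = ln(5.3871)/ln 2 ≈ 2.4295 half-lives.
t = n × t½ = 2.4295 × 208 ≈ 505.34 minutes.

505 minutes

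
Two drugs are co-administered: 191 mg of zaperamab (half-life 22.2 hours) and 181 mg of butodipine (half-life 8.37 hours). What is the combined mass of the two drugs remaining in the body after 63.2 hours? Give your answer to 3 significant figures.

zaperamab: 191 × (1/2)^(63.2/22.2) = 191 × (1/2)^2.8468 ≈ 26.549 mg.
butodipine: 181 × (1/2)^(63.2/8.37) = 181 × (1/2)^7.5508 ≈ 0.96531 mg.
Total = 26.549 + 0.96531 ≈ 27.514 mg.

27.5 mg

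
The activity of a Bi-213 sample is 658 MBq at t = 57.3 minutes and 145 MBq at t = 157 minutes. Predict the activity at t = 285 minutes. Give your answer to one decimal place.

20.8 MBq

Over Δt = 157 − 57.3 = 99.7 minutes, the level fell by a factor of 658/145 ≈ 4.5379.
n = log₂(4.5379) ≈ 2.182 half-lives, so t½ = 99.7/2.182 ≈ 45.691 minutes.
From t = 157 to t = 285: 145 × (1/2)^((285−157)/45.691) ≈ 20.8 MBq.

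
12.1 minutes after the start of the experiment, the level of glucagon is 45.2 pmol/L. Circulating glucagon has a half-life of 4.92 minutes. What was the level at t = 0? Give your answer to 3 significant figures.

Number of half-lives elapsed: n = 12.1/4.92 ≈ 2.4593.
A₀ = A × 2^n = 45.2 × 2^2.4593 = 45.2 × 5.4997 ≈ 248.59 pmol/L.

249 pmol/L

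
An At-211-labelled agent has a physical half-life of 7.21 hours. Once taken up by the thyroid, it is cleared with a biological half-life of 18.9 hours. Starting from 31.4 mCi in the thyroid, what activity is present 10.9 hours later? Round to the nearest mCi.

1/t_eff = 1/t_phys + 1/t_biol = 1/7.21 + 1/18.9 = 0.19161 per hour.
t_eff = 7.21 × 18.9 / (7.21 + 18.9) ≈ 5.219 hours.
Remaining = 31.4 × (1/2)^(10.9/5.219) = 31.4 × (1/2)^2.0885 ≈ 7.3829 mCi.

7 mCi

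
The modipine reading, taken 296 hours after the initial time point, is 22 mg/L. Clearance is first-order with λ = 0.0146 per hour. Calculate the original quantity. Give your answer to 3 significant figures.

1660 mg/L

t½ = ln 2 / λ = 0.69315 / 0.0146 ≈ 47.476 hours.
Number of half-lives elapsed: n = 296/47.476 ≈ 6.2348.
A₀ = A × 2^n = 22 × 2^6.2348 = 22 × 75.309 ≈ 1656.8 mg/L.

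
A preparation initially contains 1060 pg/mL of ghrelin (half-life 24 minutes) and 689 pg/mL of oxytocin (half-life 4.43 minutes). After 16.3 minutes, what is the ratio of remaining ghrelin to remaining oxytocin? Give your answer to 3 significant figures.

ghrelin: 1060 × (1/2)^(16.3/24) = 1060 × (1/2)^0.67917 ≈ 662 pg/mL.
oxytocin: 689 × (1/2)^(16.3/4.43) = 689 × (1/2)^3.6795 ≈ 53.776 pg/mL.
Ratio ≈ 662 / 53.776 ≈ 12.31.

12.3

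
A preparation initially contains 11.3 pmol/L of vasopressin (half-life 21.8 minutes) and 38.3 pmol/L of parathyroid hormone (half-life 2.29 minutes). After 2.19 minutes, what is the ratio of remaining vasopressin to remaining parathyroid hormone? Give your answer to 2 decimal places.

vasopressin: 11.3 × (1/2)^(2.19/21.8) = 11.3 × (1/2)^0.10046 ≈ 10.54 pmol/L.
parathyroid hormone: 38.3 × (1/2)^(2.19/2.29) = 38.3 × (1/2)^0.95633 ≈ 19.739 pmol/L.
Ratio ≈ 10.54 / 19.739 ≈ 0.53398.

0.53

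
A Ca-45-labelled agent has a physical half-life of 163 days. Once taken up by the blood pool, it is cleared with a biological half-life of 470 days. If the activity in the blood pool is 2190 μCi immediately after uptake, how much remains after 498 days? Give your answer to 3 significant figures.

126 μCi

1/t_eff = 1/t_phys + 1/t_biol = 1/163 + 1/470 = 0.0082626 per day.
t_eff = 163 × 470 / (163 + 470) ≈ 121.03 days.
Remaining = 2190 × (1/2)^(498/121.03) = 2190 × (1/2)^4.1148 ≈ 126.41 μCi.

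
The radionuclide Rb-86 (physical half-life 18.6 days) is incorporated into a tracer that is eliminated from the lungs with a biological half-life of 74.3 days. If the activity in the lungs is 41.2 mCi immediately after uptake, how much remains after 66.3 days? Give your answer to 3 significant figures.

1/t_eff = 1/t_phys + 1/t_biol = 1/18.6 + 1/74.3 = 0.067222 per day.
t_eff = 18.6 × 74.3 / (18.6 + 74.3) ≈ 14.876 days.
Remaining = 41.2 × (1/2)^(66.3/14.876) = 41.2 × (1/2)^4.4568 ≈ 1.8761 mCi.

1.88 mCi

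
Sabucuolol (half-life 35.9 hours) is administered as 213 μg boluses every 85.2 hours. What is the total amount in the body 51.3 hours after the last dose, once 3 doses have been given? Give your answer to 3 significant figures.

The 3 doses were given 221.7, 136.5, 51.3 hours ago.
Total = 213·(1/2)^(221.7/35.9) + 213·(1/2)^(136.5/35.9) + 213·(1/2)^(51.3/35.9)
      = 2.9469 + 15.268 + 79.107 ≈ 97.323 μg.

97.3 μg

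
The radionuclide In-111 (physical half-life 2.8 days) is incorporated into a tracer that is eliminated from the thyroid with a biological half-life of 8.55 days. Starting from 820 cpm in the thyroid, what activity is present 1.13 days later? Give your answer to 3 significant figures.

1/t_eff = 1/t_phys + 1/t_biol = 1/2.8 + 1/8.55 = 0.4741 per day.
t_eff = 2.8 × 8.55 / (2.8 + 8.55) ≈ 2.1093 days.
Remaining = 820 × (1/2)^(1.13/2.1093) = 820 × (1/2)^0.53574 ≈ 565.64 cpm.

566 cpm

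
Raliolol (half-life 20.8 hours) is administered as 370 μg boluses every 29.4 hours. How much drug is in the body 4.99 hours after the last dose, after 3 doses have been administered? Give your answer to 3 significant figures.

475 μg

The 3 doses were given 63.79, 34.39, 4.99 hours ago.
Total = 370·(1/2)^(63.79/20.8) + 370·(1/2)^(34.39/20.8) + 370·(1/2)^(4.99/20.8)
      = 44.157 + 117.62 + 313.32 ≈ 475.1 μg.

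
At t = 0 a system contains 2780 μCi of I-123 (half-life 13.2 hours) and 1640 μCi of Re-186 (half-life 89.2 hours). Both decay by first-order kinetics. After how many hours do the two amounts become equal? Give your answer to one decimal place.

Set 2780·(1/2)^(t/13.2) = 1640·(1/2)^(t/89.2).
Taking log₂: log₂(2780/1640) = t·(1/13.2 − 1/89.2).
log₂(1.6951) = 0.76139; 1/13.2 − 1/89.2 = 0.064547.
t = 0.76139 / 0.064547 ≈ 11.796 hours.

11.8 hours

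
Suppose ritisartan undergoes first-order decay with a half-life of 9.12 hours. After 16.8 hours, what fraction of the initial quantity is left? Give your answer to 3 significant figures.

n = 16.8/9.12 ≈ 1.8421 half-lives.
Fraction remaining = (1/2)^1.8421 ≈ 0.27891.

0.279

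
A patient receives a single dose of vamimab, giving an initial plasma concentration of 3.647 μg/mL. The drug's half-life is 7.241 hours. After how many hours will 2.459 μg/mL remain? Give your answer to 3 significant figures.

4.12 hours

Fraction remaining = 2.459/3.647 ≈ 0.67425.
n = log₂(3.647/2.459) = ln(1.4831)/ln 2 ≈ 0.56864 half-lives.
t = n × t½ = 0.56864 × 7.241 ≈ 4.1175 hours.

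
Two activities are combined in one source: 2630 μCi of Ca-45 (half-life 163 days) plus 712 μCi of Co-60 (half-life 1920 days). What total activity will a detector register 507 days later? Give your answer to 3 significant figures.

897 μCi

Ca-45: 2630 × (1/2)^(507/163) = 2630 × (1/2)^3.1104 ≈ 304.53 μCi.
Co-60: 712 × (1/2)^(507/1920) = 712 × (1/2)^0.26406 ≈ 592.91 μCi.
Total = 304.53 + 592.91 ≈ 897.44 μCi.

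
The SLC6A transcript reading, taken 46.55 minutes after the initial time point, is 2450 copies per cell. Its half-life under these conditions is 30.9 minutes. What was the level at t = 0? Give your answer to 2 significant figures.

7000 copies per cell

Number of half-lives elapsed: n = 46.55/30.9 ≈ 1.5065.
A₀ = A × 2^n = 2450 × 2^1.5065 = 2450 × 2.8411 ≈ 6960.8 copies per cell.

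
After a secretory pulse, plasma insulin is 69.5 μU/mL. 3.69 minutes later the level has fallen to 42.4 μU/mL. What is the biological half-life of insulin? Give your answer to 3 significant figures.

A/A₀ = 42.4/69.5 ≈ 0.61007.
n = log₂(1.6392) ≈ 0.71295 half-lives elapsed in 3.69 minutes.
t½ = 3.69/0.71295 ≈ 5.1757 minutes.

5.18 minutes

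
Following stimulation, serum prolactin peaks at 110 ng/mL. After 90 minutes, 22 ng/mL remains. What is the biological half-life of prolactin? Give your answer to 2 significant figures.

39 minutes

A/A₀ = 22/110 ≈ 0.2.
n = log₂(5) ≈ 2.3219 half-lives elapsed in 90 minutes.
t½ = 90/2.3219 ≈ 38.761 minutes.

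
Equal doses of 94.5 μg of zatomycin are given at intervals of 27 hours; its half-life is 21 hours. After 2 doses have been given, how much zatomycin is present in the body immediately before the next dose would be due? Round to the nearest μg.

The 2 doses were given 54, 27 hours ago.
Total = 94.5·(1/2)^(54/21) + 94.5·(1/2)^(27/21)
      = 15.898 + 38.761 ≈ 54.659 μg.

55 μg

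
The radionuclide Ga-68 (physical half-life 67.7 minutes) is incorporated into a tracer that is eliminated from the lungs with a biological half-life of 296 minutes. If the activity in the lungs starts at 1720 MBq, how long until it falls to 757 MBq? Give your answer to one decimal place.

1/t_eff = 1/t_phys + 1/t_biol = 1/67.7 + 1/296 = 0.018149 per minute.
t_eff = 67.7 × 296 / (67.7 + 296) ≈ 55.098 minutes.
n = log₂(1720/757) ≈ 1.184; t = 1.184 × 55.098 ≈ 65.239 minutes.

65.2 minutes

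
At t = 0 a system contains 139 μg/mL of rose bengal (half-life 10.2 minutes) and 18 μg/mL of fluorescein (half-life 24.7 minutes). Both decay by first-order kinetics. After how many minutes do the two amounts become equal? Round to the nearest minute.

Set 139·(1/2)^(t/10.2) = 18·(1/2)^(t/24.7).
Taking log₂: log₂(139/18) = t·(1/10.2 − 1/24.7).
log₂(7.7222) = 2.949; 1/10.2 − 1/24.7 = 0.057553.
t = 2.949 / 0.057553 ≈ 51.24 minutes.

51 minutes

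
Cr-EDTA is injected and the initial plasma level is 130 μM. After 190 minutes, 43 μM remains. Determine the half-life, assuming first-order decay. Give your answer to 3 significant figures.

A/A₀ = 43/130 ≈ 0.33077.
n = log₂(3.0233) ≈ 1.5961 half-lives elapsed in 190 minutes.
t½ = 190/1.5961 ≈ 119.04 minutes.

119 minutes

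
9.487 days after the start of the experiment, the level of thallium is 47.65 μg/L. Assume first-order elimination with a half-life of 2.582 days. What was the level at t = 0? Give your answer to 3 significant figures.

Number of half-lives elapsed: n = 9.487/2.582 ≈ 3.6743.
A₀ = A × 2^n = 47.65 × 2^3.6743 = 47.65 × 12.766 ≈ 608.32 μg/L.

608 μg/L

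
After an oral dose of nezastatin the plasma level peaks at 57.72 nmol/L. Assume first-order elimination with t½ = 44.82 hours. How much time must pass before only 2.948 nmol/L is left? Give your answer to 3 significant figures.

Fraction remaining = 2.948/57.72 ≈ 0.051074.
n = log₂(57.72/2.948) = ln(19.579)/ln 2 ≈ 4.2913 half-lives.
t = n × t½ = 4.2913 × 44.82 ≈ 192.33 hours.

192 hours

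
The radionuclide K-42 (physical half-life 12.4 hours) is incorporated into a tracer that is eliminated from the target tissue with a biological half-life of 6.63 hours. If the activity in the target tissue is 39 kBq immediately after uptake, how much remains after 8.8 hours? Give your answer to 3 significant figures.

9.50 kBq

1/t_eff = 1/t_phys + 1/t_biol = 1/12.4 + 1/6.63 = 0.23147 per hour.
t_eff = 12.4 × 6.63 / (12.4 + 6.63) ≈ 4.3201 hours.
Remaining = 39 × (1/2)^(8.8/4.3201) = 39 × (1/2)^2.037 ≈ 9.5033 kBq.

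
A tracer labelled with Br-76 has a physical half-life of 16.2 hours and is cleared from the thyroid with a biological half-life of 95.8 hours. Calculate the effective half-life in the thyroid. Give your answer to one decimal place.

13.9 hours

1/t_eff = 1/t_phys + 1/t_biol = 1/16.2 + 1/95.8 = 0.072167 per hour.
t_eff = 16.2 × 95.8 / (16.2 + 95.8) ≈ 13.857 hours.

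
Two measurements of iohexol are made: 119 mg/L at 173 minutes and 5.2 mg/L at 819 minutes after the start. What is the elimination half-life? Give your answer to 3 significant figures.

Over Δt = 819 − 173 = 646 minutes, the level fell by a factor of 119/5.2 ≈ 22.885.
n = log₂(22.885) ≈ 4.5163 half-lives, so t½ = 646/4.5163 ≈ 143.04 minutes.

143 minutes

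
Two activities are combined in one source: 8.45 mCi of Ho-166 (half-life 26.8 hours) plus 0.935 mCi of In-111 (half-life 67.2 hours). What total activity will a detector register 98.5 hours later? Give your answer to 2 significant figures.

1.0 mCi

Ho-166: 8.45 × (1/2)^(98.5/26.8) = 8.45 × (1/2)^3.6754 ≈ 0.66139 mCi.
In-111: 0.935 × (1/2)^(98.5/67.2) = 0.935 × (1/2)^1.4658 ≈ 0.33851 mCi.
Total = 0.66139 + 0.33851 ≈ 0.9999 mCi.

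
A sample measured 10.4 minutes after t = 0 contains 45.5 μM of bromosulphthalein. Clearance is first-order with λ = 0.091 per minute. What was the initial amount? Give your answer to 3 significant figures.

t½ = ln 2 / λ = 0.69315 / 0.091 ≈ 7.617 minutes.
Number of half-lives elapsed: n = 10.4/7.617 ≈ 1.3654.
A₀ = A × 2^n = 45.5 × 2^1.3654 = 45.5 × 2.5764 ≈ 117.23 μM.

117 μM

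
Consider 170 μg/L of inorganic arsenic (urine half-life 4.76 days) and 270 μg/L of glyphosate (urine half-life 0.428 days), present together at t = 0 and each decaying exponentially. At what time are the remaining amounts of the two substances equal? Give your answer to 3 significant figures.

Set 170·(1/2)^(t/4.76) = 270·(1/2)^(t/0.428).
Taking log₂: log₂(170/270) = t·(1/4.76 − 1/0.428).
log₂(0.62963) = -0.66742; 1/4.76 − 1/0.428 = -2.1264.
t = -0.66742 / -2.1264 ≈ 0.31388 days.

0.314 days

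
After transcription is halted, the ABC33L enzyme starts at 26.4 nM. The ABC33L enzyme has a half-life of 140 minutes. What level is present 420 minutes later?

Elapsed time is 3 half-lives (420/140).
Each half-life halves the amount: 26.4 × (1/2)^3 = 26.4/8 = 3.3 nM.

3.3 nM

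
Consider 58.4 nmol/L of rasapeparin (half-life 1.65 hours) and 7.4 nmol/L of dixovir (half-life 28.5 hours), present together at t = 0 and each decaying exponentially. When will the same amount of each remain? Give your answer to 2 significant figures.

Set 58.4·(1/2)^(t/1.65) = 7.4·(1/2)^(t/28.5).
Taking log₂: log₂(58.4/7.4) = t·(1/1.65 − 1/28.5).
log₂(7.8919) = 2.9804; 1/1.65 − 1/28.5 = 0.57097.
t = 2.9804 / 0.57097 ≈ 5.2198 hours.

5.2 hours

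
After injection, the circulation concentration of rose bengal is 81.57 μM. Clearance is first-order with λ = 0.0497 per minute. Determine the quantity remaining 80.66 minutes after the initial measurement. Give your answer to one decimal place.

t½ = ln 2 / λ = 0.69315 / 0.0497 ≈ 13.947 minutes.
Number of half-lives: n = 80.66/13.947 ≈ 5.7835.
Remaining = 81.57 × (1/2)^5.7835 = 81.57 × 0.018155 ≈ 1.4809 μM.

1.5 μM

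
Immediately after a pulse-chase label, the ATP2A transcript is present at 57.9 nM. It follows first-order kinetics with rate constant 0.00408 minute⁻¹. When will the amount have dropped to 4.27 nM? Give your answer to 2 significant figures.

t½ = ln 2 / k = 0.69315 / 0.00408 ≈ 169.89 minutes.
Fraction remaining = 4.27/57.9 ≈ 0.073748.
n = log₂(57.9/4.27) = ln(13.56)/ln 2 ≈ 3.7613 half-lives.
t = n × t½ = 3.7613 × 169.89 ≈ 639 minutes.

640 minutes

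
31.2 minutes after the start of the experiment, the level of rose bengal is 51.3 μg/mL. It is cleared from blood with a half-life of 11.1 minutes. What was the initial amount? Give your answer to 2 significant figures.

360 μg/mL

Number of half-lives elapsed: n = 31.2/11.1 ≈ 2.8108.
A₀ = A × 2^n = 51.3 × 2^2.8108 = 51.3 × 7.0168 ≈ 359.96 μg/mL.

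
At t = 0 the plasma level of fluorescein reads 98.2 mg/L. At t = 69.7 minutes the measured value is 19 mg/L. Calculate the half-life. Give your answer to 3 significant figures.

29.4 minutes

A/A₀ = 19/98.2 ≈ 0.19348.
n = log₂(5.1684) ≈ 2.3697 half-lives elapsed in 69.7 minutes.
t½ = 69.7/2.3697 ≈ 29.413 minutes.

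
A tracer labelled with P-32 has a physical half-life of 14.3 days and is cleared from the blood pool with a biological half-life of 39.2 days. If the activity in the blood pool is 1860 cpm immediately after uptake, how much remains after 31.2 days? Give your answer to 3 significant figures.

236 cpm

1/t_eff = 1/t_phys + 1/t_biol = 1/14.3 + 1/39.2 = 0.09544 per day.
t_eff = 14.3 × 39.2 / (14.3 + 39.2) ≈ 10.478 days.
Remaining = 1860 × (1/2)^(31.2/10.478) = 1860 × (1/2)^2.9777 ≈ 236.12 cpm.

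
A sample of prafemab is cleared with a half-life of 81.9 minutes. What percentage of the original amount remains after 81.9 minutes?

50%

n = 81.9/81.9 ≈ 1 half-life.
Fraction remaining = (1/2)^1 ≈ 0.5, i.e. 50%.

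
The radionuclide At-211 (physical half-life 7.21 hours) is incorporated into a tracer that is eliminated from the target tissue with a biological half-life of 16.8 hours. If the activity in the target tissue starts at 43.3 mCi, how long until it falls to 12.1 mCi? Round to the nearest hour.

1/t_eff = 1/t_phys + 1/t_biol = 1/7.21 + 1/16.8 = 0.19822 per hour.
t_eff = 7.21 × 16.8 / (7.21 + 16.8) ≈ 5.0449 hours.
n = log₂(43.3/12.1) ≈ 1.8394; t = 1.8394 × 5.0449 ≈ 9.2794 hours.

9 hours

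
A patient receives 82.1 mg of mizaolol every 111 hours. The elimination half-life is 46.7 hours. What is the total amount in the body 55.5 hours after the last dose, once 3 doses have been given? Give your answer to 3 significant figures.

44.3 mg

The 3 doses were given 277.5, 166.5, 55.5 hours ago.
Total = 82.1·(1/2)^(277.5/46.7) + 82.1·(1/2)^(166.5/46.7) + 82.1·(1/2)^(55.5/46.7)
      = 1.3353 + 6.9355 + 36.024 ≈ 44.294 mg.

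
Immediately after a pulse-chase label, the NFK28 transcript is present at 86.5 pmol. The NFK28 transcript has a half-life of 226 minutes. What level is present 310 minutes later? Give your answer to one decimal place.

Number of half-lives: n = 310/226 ≈ 1.3717.
Remaining = 86.5 × (1/2)^1.3717 = 86.5 × 0.38644 ≈ 33.427 pmol.

33.4 pmol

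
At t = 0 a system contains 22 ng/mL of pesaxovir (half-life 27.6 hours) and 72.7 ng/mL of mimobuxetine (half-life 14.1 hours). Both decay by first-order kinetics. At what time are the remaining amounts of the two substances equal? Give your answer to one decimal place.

Set 22·(1/2)^(t/27.6) = 72.7·(1/2)^(t/14.1).
Taking log₂: log₂(22/72.7) = t·(1/27.6 − 1/14.1).
log₂(0.30261) = -1.7245; 1/27.6 − 1/14.1 = -0.03469.
t = -1.7245 / -0.03469 ≈ 49.71 hours.

49.7 hours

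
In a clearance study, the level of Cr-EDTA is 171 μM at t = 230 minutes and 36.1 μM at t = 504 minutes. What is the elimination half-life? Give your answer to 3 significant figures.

Over Δt = 504 − 230 = 274 minutes, the level fell by a factor of 171/36.1 ≈ 4.7368.
n = log₂(4.7368) ≈ 2.2439 half-lives, so t½ = 274/2.2439 ≈ 122.11 minutes.

122 minutes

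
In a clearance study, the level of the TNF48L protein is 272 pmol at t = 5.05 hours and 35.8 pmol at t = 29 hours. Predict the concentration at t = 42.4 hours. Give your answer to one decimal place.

Over Δt = 29 − 5.05 = 23.95 hours, the level fell by a factor of 272/35.8 ≈ 7.5978.
n = log₂(7.5978) ≈ 2.9256 half-lives, so t½ = 23.95/2.9256 ≈ 8.1864 hours.
From t = 29 to t = 42.4: 35.8 × (1/2)^((42.4−29)/8.1864) ≈ 11.512 pmol.

11.5 pmol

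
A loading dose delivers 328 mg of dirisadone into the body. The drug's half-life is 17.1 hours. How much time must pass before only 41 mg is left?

41/328 = 1/8, so 3 half-lives have elapsed.
t = 3 × 17.1 = 51.3 hours.

51.3 hours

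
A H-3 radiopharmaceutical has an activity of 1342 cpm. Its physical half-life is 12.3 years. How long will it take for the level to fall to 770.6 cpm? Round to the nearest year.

Fraction remaining = 770.6/1342 ≈ 0.57422.
n = log₂(1342/770.6) = ln(1.7415)/ln 2 ≈ 0.80033 half-lives.
t = n × t½ = 0.80033 × 12.3 ≈ 9.8441 years.

10 years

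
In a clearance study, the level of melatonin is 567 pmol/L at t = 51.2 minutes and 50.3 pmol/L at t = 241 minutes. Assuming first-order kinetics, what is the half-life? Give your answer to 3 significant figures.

54.3 minutes

Over Δt = 241 − 51.2 = 189.8 minutes, the level fell by a factor of 567/50.3 ≈ 11.272.
n = log₂(11.272) ≈ 3.4947 half-lives, so t½ = 189.8/3.4947 ≈ 54.311 minutes.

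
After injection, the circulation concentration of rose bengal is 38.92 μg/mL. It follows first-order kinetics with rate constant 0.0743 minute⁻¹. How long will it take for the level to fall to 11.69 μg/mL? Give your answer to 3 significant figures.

16.2 minutes

t½ = ln 2 / λ = 0.69315 / 0.0743 ≈ 9.329 minutes.
Fraction remaining = 11.69/38.92 ≈ 0.30036.
n = log₂(38.92/11.69) = ln(3.3293)/ln 2 ≈ 1.7352 half-lives.
t = n × t½ = 1.7352 × 9.329 ≈ 16.188 minutes.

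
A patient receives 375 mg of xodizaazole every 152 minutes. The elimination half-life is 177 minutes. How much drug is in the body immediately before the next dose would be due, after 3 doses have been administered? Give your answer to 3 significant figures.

384 mg

The 3 doses were given 456, 304, 152 minutes ago.
Total = 375·(1/2)^(456/177) + 375·(1/2)^(304/177) + 375·(1/2)^(152/177)
      = 62.878 + 114.03 + 206.79 ≈ 383.69 mg.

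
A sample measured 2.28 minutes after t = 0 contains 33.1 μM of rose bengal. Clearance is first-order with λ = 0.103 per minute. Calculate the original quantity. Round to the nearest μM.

t½ = ln 2 / λ = 0.69315 / 0.103 ≈ 6.7296 minutes.
Number of half-lives elapsed: n = 2.28/6.7296 ≈ 0.3388.
A₀ = A × 2^n = 33.1 × 2^0.3388 = 33.1 × 1.2647 ≈ 41.862 μM.

42 μM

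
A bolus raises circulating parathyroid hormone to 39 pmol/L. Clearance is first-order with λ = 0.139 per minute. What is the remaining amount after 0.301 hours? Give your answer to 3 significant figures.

3.17 pmol/L

t½ = ln 2 / λ = 0.69315 / 0.139 ≈ 4.9867 minutes.
Convert the elapsed time: 0.301 hours = 18.06 minutes.
Number of half-lives: n = 18.06/4.9867 ≈ 3.6217.
Remaining = 39 × (1/2)^3.6217 = 39 × 0.081241 ≈ 3.1684 pmol/L.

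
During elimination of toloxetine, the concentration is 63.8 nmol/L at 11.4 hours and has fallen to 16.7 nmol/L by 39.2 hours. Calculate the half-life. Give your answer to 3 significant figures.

14.4 hours

Over Δt = 39.2 − 11.4 = 27.8 hours, the level fell by a factor of 63.8/16.7 ≈ 3.8204.
n = log₂(3.8204) ≈ 1.9337 half-lives, so t½ = 27.8/1.9337 ≈ 14.377 hours.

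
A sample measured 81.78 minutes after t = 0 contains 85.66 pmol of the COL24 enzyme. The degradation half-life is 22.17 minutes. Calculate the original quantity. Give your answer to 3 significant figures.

1100 pmol

Number of half-lives elapsed: n = 81.78/22.17 ≈ 3.6888.
A₀ = A × 2^n = 85.66 × 2^3.6888 = 85.66 × 12.895 ≈ 1104.6 pmol.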